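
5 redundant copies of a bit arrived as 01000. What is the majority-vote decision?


Ones: 1 out of 5
Threshold: 3

0 (1/5 voted 1)


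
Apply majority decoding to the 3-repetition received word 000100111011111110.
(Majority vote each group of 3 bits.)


Groups: 000, 100, 111, 011, 111, 110
Majority votes: 001111

001111


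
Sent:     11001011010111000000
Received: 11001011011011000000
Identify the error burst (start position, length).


XOR: 00000000001100000000

Burst at position 10, length 2


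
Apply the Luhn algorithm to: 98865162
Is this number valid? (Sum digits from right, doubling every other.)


Luhn sum = 37
37 mod 10 = 7

Invalid (Luhn sum mod 10 = 7)


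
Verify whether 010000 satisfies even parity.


Number of 1s: 1

No, parity error (1 ones)


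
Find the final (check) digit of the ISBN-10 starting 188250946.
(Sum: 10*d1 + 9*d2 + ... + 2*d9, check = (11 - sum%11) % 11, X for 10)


Weighted sum: 250
250 mod 11 = 8

Check digit: 3


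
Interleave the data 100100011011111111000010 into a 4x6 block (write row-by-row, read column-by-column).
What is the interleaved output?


Matrix:
  100100
  011011
  111111
  000010
Read columns: 101001100110101001110110

101001100110101001110110


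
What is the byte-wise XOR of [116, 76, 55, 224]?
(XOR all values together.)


XOR chain: 116 ^ 76 ^ 55 ^ 224 = 239

239


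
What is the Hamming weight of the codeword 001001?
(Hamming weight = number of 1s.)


Counting 1s in 001001

2


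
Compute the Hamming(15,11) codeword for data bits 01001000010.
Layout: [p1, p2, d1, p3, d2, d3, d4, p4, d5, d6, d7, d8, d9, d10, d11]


Parity bits: p1=0, p2=1, p3=0, p4=0

010010001000010


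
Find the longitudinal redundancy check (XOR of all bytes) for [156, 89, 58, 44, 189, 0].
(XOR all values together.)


XOR chain: 156 ^ 89 ^ 58 ^ 44 ^ 189 ^ 0 = 110

110


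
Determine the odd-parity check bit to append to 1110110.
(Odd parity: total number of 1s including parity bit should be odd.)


Number of 1s in data: 5
Parity bit: 0

0


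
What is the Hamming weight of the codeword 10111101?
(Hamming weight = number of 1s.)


Counting 1s in 10111101

6


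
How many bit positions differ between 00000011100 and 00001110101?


XOR: 00001101001
Count of 1s: 4

4


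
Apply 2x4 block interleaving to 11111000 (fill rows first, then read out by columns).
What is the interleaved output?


Matrix:
  1111
  1000
Read columns: 11101010

11101010


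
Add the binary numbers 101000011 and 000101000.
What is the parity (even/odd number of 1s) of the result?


101000011 = 323
000101000 = 40
Sum = 363 = 101101011
1s count = 6

even parity (6 ones in 101101011)


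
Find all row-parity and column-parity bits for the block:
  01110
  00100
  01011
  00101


Row parities: 1110
Column parities: 00100

Row P: 1110, Col P: 00100, Corner: 1


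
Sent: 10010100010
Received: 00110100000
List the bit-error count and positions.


XOR: 10100000010

3 error(s) at position(s): 0, 2, 9


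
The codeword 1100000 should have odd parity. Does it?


Number of 1s: 2

No, parity error (2 ones)


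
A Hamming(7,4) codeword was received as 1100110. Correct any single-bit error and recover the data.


Syndrome = 0: no error detected

Data: 0110 (no errors)


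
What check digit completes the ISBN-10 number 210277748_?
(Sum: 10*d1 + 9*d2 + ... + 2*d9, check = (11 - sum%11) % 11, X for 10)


Weighted sum: 176
176 mod 11 = 0

Check digit: 0


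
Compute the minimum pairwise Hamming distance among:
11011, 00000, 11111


Comparing all pairs, minimum distance: 1
Can detect 0 errors, correct 0 errors

1


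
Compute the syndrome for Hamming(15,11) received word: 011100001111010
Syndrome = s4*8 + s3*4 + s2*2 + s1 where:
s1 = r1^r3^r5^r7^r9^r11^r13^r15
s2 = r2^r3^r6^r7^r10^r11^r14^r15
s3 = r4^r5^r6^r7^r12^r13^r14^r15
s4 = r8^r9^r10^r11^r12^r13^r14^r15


s1=1, s2=1, s3=1, s4=1

Syndrome = 15 (error at position 15)


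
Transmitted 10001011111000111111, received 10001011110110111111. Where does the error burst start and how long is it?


XOR: 00000000001110000000

Burst at position 10, length 3


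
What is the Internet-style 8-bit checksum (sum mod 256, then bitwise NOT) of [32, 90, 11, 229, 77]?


Sum = 439 mod 256 = 183
Complement = 72

72


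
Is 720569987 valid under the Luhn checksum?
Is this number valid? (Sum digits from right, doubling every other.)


Luhn sum = 50
50 mod 10 = 0

Valid (Luhn sum mod 10 = 0)


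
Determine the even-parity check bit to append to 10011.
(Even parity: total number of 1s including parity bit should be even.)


Number of 1s in data: 3
Parity bit: 1

1


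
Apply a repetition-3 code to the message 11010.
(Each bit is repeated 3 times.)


Each bit -> 3 copies

111111000111000


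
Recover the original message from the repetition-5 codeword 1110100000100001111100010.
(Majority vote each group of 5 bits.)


Groups: 11101, 00000, 10000, 11111, 00010
Majority votes: 10010

10010


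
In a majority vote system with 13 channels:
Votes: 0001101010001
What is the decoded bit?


Ones: 5 out of 13
Threshold: 7

0 (5/13 voted 1)


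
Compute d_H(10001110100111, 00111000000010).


XOR: 10110110100101
Count of 1s: 8

8


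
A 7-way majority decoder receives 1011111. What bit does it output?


Ones: 6 out of 7
Threshold: 4

1 (6/7 voted 1)


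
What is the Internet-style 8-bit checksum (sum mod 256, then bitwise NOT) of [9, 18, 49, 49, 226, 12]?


Sum = 363 mod 256 = 107
Complement = 148

148


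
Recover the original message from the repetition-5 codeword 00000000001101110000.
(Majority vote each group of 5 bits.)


Groups: 00000, 00000, 11011, 10000
Majority votes: 0010

0010


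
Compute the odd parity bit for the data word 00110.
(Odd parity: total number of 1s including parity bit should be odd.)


Number of 1s in data: 2
Parity bit: 1

1


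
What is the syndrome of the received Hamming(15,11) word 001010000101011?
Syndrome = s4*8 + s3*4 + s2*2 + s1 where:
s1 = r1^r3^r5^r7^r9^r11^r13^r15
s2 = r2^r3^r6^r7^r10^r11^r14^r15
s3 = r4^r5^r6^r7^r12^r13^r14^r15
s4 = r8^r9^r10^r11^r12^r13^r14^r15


s1=1, s2=0, s3=0, s4=0

Syndrome = 1 (error at position 1)


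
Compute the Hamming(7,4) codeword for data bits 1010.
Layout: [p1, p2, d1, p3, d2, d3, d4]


Parity bits: p1=1, p2=0, p3=1

1011010


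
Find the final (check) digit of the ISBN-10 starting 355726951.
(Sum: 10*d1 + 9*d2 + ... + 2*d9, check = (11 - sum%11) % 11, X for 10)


Weighted sum: 259
259 mod 11 = 6

Check digit: 5


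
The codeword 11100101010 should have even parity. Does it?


Number of 1s: 6

Yes, parity is correct (6 ones)


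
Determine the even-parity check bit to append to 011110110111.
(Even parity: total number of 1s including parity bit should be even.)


Number of 1s in data: 9
Parity bit: 1

1


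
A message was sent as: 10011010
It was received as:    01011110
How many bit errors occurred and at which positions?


XOR: 11000100

3 error(s) at position(s): 0, 1, 5


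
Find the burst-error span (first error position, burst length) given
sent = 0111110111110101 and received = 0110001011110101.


XOR: 0001111100000000

Burst at position 3, length 5


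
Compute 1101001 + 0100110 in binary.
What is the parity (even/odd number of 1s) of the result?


1101001 = 105
0100110 = 38
Sum = 143 = 10001111
1s count = 5

odd parity (5 ones in 10001111)


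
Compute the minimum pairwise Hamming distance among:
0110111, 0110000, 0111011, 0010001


Comparing all pairs, minimum distance: 2
Can detect 1 errors, correct 0 errors

2


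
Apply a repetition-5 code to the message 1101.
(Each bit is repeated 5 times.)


Each bit -> 5 copies

11111111110000011111


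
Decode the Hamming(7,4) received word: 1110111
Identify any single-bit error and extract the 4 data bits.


Syndrome = 4: error at position 4

Data: 1111 (corrected bit 4)


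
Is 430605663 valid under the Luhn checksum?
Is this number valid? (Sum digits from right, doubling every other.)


Luhn sum = 26
26 mod 10 = 6

Invalid (Luhn sum mod 10 = 6)


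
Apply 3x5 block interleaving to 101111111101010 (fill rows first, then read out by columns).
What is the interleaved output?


Matrix:
  10111
  11111
  01010
Read columns: 110011110111110

110011110111110


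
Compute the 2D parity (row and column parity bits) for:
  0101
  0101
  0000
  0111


Row parities: 0001
Column parities: 0111

Row P: 0001, Col P: 0111, Corner: 1


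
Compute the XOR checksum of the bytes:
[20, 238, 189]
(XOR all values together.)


XOR chain: 20 ^ 238 ^ 189 = 71

71


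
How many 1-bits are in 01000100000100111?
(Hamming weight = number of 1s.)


Counting 1s in 01000100000100111

6


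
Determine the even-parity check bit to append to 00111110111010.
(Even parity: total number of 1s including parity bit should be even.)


Number of 1s in data: 9
Parity bit: 1

1


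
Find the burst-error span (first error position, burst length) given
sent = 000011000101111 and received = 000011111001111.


XOR: 000000111100000

Burst at position 6, length 4


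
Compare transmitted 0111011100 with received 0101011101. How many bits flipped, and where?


XOR: 0010000001

2 error(s) at position(s): 2, 9


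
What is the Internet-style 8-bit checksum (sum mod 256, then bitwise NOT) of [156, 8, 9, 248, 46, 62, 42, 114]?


Sum = 685 mod 256 = 173
Complement = 82

82


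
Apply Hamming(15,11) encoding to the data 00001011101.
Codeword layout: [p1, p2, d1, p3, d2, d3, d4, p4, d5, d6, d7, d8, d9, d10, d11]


Parity bits: p1=0, p2=0, p3=1, p4=1

000100011011101


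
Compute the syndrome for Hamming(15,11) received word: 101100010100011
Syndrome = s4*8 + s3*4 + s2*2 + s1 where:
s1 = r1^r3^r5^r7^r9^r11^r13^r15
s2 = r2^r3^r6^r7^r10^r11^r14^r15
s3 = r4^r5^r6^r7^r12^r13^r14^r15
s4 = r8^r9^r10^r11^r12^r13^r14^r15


s1=1, s2=0, s3=1, s4=0

Syndrome = 5 (error at position 5)


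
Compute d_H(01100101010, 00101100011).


XOR: 01001001001
Count of 1s: 4

4


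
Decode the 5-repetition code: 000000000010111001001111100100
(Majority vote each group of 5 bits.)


Groups: 00000, 00000, 10111, 00100, 11111, 00100
Majority votes: 001010

001010


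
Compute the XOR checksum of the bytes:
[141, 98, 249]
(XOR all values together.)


XOR chain: 141 ^ 98 ^ 249 = 22

22


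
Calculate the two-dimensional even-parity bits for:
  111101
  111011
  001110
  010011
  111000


Row parities: 11111
Column parities: 100011

Row P: 11111, Col P: 100011, Corner: 1


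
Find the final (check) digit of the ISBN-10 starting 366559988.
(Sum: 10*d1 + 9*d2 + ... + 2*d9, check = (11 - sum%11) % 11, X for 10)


Weighted sum: 318
318 mod 11 = 10

Check digit: 1


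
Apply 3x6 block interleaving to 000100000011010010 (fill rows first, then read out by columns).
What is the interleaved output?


Matrix:
  000100
  000011
  010010
Read columns: 000001000100011010

000001000100011010


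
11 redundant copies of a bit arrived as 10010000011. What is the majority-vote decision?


Ones: 4 out of 11
Threshold: 6

0 (4/11 voted 1)


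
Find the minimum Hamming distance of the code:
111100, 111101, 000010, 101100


Comparing all pairs, minimum distance: 1
Can detect 0 errors, correct 0 errors

1


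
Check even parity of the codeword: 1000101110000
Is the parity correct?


Number of 1s: 5

No, parity error (5 ones)


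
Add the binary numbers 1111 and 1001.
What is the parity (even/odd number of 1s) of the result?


1111 = 15
1001 = 9
Sum = 24 = 11000
1s count = 2

even parity (2 ones in 11000)


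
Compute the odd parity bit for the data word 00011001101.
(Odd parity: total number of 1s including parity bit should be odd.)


Number of 1s in data: 5
Parity bit: 0

0


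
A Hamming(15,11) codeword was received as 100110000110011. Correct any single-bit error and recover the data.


Syndrome = 0: no error detected

Data: 01000110011 (no errors)


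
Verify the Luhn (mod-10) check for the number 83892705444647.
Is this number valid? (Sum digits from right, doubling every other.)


Luhn sum = 83
83 mod 10 = 3

Invalid (Luhn sum mod 10 = 3)


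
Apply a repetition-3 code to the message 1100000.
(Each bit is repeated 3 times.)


Each bit -> 3 copies

111111000000000000000


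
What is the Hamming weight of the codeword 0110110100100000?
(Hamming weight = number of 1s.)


Counting 1s in 0110110100100000

6


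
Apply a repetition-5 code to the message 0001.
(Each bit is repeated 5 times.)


Each bit -> 5 copies

00000000000000011111


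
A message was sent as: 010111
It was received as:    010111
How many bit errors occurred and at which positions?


XOR: 000000

0 errors (received matches sent)


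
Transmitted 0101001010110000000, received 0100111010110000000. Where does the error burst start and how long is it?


XOR: 0001110000000000000

Burst at position 3, length 3


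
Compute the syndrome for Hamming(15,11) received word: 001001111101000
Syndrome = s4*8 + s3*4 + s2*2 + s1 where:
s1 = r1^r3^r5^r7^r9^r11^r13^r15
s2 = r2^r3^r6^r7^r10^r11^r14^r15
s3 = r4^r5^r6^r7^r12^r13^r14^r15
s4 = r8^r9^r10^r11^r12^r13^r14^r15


s1=1, s2=0, s3=1, s4=0

Syndrome = 5 (error at position 5)


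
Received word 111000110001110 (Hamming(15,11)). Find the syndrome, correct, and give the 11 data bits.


Syndrome = 0: no error detected

Data: 10010001110 (no errors)


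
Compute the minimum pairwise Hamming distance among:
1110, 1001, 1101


Comparing all pairs, minimum distance: 1
Can detect 0 errors, correct 0 errors

1


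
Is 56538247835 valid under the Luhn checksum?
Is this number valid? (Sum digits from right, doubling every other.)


Luhn sum = 59
59 mod 10 = 9

Invalid (Luhn sum mod 10 = 9)


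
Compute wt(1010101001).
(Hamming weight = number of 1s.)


Counting 1s in 1010101001

5


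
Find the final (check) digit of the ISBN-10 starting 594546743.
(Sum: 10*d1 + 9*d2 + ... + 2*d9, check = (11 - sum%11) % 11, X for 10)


Weighted sum: 298
298 mod 11 = 1

Check digit: X


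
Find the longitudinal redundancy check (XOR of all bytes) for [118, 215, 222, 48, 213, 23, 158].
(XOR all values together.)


XOR chain: 118 ^ 215 ^ 222 ^ 48 ^ 213 ^ 23 ^ 158 = 19

19


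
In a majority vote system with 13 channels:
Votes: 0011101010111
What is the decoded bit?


Ones: 8 out of 13
Threshold: 7

1 (8/13 voted 1)


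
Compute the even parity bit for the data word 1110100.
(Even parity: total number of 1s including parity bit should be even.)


Number of 1s in data: 4
Parity bit: 0

0


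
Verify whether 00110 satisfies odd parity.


Number of 1s: 2

No, parity error (2 ones)


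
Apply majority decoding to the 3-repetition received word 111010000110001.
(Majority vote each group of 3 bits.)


Groups: 111, 010, 000, 110, 001
Majority votes: 10010

10010


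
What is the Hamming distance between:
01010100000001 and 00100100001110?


XOR: 01110000001111
Count of 1s: 7

7


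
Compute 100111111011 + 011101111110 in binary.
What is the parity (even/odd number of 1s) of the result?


100111111011 = 2555
011101111110 = 1918
Sum = 4473 = 1000101111001
1s count = 7

odd parity (7 ones in 1000101111001)


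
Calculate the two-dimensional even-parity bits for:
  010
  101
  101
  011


Row parities: 1000
Column parities: 001

Row P: 1000, Col P: 001, Corner: 1


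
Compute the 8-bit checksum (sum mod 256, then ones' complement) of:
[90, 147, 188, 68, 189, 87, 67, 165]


Sum = 1001 mod 256 = 233
Complement = 22

22


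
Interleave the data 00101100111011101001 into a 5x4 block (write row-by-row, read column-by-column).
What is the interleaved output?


Matrix:
  0010
  1100
  1110
  1110
  1001
Read columns: 01111011101011000001

01111011101011000001


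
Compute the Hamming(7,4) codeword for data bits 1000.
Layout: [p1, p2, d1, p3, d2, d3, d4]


Parity bits: p1=1, p2=1, p3=0

1110000


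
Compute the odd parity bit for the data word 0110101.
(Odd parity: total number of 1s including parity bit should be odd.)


Number of 1s in data: 4
Parity bit: 1

1


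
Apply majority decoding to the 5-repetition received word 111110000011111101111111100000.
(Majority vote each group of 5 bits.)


Groups: 11111, 00000, 11111, 10111, 11111, 00000
Majority votes: 101110

101110


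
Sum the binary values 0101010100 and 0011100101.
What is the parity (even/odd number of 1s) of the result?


0101010100 = 340
0011100101 = 229
Sum = 569 = 1000111001
1s count = 5

odd parity (5 ones in 1000111001)


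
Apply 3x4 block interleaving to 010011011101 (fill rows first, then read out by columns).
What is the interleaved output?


Matrix:
  0100
  1101
  1101
Read columns: 011111000011

011111000011


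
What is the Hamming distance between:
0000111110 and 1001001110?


XOR: 1001110000
Count of 1s: 4

4


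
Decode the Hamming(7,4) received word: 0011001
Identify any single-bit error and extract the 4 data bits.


Syndrome = 0: no error detected

Data: 1001 (no errors)


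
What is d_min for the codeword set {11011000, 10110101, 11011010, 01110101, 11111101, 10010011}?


Comparing all pairs, minimum distance: 1
Can detect 0 errors, correct 0 errors

1


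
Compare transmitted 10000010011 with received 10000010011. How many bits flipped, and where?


XOR: 00000000000

0 errors (received matches sent)


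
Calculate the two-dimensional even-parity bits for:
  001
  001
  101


Row parities: 110
Column parities: 101

Row P: 110, Col P: 101, Corner: 0


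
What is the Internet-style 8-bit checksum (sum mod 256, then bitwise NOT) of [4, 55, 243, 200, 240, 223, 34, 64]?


Sum = 1063 mod 256 = 39
Complement = 216

216


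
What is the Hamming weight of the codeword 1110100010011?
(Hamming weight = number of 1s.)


Counting 1s in 1110100010011

7


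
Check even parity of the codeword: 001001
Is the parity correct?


Number of 1s: 2

Yes, parity is correct (2 ones)


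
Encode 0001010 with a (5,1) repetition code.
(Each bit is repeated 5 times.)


Each bit -> 5 copies

00000000000000011111000001111100000


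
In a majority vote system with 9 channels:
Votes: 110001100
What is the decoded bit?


Ones: 4 out of 9
Threshold: 5

0 (4/9 voted 1)


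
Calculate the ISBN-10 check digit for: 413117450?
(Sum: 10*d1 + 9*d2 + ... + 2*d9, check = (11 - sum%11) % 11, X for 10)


Weighted sum: 152
152 mod 11 = 9

Check digit: 2


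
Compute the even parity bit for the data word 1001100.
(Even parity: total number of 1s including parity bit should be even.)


Number of 1s in data: 3
Parity bit: 1

1


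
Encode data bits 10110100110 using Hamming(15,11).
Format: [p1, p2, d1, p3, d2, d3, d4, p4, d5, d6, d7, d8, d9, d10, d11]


Parity bits: p1=1, p2=1, p3=0, p4=1

111001110100110


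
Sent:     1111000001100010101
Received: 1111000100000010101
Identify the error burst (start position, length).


XOR: 0000000101100000000

Burst at position 7, length 4


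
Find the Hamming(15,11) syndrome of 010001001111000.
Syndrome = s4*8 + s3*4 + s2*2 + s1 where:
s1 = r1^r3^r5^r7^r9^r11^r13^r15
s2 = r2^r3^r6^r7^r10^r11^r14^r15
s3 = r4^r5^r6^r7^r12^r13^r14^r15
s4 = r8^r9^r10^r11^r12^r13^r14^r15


s1=0, s2=0, s3=0, s4=0

Syndrome = 0 (no error)


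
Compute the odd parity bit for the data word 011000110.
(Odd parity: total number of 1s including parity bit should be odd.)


Number of 1s in data: 4
Parity bit: 1

1


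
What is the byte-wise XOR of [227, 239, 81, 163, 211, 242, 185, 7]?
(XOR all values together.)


XOR chain: 227 ^ 239 ^ 81 ^ 163 ^ 211 ^ 242 ^ 185 ^ 7 = 97

97


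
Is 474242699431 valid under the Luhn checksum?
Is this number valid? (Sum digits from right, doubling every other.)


Luhn sum = 67
67 mod 10 = 7

Invalid (Luhn sum mod 10 = 7)


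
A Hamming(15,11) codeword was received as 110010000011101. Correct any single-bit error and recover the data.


Syndrome = 3: error at position 3

Data: 11000011101 (corrected bit 3)


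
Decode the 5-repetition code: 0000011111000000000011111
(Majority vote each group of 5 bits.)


Groups: 00000, 11111, 00000, 00000, 11111
Majority votes: 01001

01001


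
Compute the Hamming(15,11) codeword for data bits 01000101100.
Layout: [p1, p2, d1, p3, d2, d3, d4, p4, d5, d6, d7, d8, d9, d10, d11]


Parity bits: p1=0, p2=1, p3=1, p4=1

010110010101100


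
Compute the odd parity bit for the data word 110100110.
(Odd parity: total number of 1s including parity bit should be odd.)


Number of 1s in data: 5
Parity bit: 0

0


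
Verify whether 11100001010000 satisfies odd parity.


Number of 1s: 5

Yes, parity is correct (5 ones)


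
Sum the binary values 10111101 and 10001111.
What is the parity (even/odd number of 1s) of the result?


10111101 = 189
10001111 = 143
Sum = 332 = 101001100
1s count = 4

even parity (4 ones in 101001100)


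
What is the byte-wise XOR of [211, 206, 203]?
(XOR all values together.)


XOR chain: 211 ^ 206 ^ 203 = 214

214


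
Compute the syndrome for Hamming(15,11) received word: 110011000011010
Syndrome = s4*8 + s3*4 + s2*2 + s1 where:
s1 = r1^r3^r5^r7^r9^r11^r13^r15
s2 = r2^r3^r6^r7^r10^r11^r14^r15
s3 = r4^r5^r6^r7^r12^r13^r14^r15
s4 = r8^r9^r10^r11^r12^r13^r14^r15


s1=1, s2=0, s3=0, s4=1

Syndrome = 9 (error at position 9)


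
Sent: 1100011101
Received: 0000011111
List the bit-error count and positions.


XOR: 1100000010

3 error(s) at position(s): 0, 1, 8


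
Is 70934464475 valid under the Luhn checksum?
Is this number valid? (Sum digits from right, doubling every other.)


Luhn sum = 62
62 mod 10 = 2

Invalid (Luhn sum mod 10 = 2)


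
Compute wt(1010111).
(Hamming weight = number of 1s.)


Counting 1s in 1010111

5


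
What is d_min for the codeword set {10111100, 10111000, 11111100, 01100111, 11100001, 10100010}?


Comparing all pairs, minimum distance: 1
Can detect 0 errors, correct 0 errors

1


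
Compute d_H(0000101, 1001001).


XOR: 1001100
Count of 1s: 3

3


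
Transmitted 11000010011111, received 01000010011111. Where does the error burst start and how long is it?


XOR: 10000000000000

Burst at position 0, length 1


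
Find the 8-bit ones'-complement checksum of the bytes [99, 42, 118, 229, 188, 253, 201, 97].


Sum = 1227 mod 256 = 203
Complement = 52

52


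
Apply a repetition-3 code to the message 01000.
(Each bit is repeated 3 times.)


Each bit -> 3 copies

000111000000000


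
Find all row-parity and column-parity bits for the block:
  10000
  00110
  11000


Row parities: 100
Column parities: 01110

Row P: 100, Col P: 01110, Corner: 1


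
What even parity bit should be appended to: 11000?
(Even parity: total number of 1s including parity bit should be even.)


Number of 1s in data: 2
Parity bit: 0

0


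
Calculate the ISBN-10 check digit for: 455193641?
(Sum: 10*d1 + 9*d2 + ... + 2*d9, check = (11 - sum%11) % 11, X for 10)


Weighted sum: 239
239 mod 11 = 8

Check digit: 3


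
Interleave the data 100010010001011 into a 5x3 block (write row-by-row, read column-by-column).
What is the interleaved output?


Matrix:
  100
  010
  010
  001
  011
Read columns: 100000110100011

100000110100011


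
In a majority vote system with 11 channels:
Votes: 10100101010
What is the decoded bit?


Ones: 5 out of 11
Threshold: 6

0 (5/11 voted 1)


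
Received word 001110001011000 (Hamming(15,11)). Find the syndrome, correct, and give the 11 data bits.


Syndrome = 12: error at position 12

Data: 11001010000 (corrected bit 12)


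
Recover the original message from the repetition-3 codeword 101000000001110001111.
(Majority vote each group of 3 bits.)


Groups: 101, 000, 000, 001, 110, 001, 111
Majority votes: 1000101

1000101


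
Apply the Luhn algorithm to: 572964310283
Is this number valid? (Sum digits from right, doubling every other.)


Luhn sum = 47
47 mod 10 = 7

Invalid (Luhn sum mod 10 = 7)


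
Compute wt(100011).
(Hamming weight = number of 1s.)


Counting 1s in 100011

3


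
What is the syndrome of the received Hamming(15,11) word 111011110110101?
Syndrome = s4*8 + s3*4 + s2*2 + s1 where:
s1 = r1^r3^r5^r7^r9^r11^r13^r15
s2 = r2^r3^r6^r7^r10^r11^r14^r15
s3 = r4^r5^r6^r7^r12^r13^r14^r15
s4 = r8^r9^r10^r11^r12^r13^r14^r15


s1=1, s2=1, s3=1, s4=1

Syndrome = 15 (error at position 15)


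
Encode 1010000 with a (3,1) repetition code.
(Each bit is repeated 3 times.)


Each bit -> 3 copies

111000111000000000000


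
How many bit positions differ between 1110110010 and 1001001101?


XOR: 0111111111
Count of 1s: 9

9


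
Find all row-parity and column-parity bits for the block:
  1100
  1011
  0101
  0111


Row parities: 0101
Column parities: 0101

Row P: 0101, Col P: 0101, Corner: 0


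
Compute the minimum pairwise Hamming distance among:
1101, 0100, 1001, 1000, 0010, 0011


Comparing all pairs, minimum distance: 1
Can detect 0 errors, correct 0 errors

1


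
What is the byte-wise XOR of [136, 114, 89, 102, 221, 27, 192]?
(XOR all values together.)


XOR chain: 136 ^ 114 ^ 89 ^ 102 ^ 221 ^ 27 ^ 192 = 195

195


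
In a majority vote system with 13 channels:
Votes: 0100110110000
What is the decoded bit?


Ones: 5 out of 13
Threshold: 7

0 (5/13 voted 1)


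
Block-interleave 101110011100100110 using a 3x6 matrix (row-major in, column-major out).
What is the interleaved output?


Matrix:
  101110
  011100
  100110
Read columns: 101010110111101000

101010110111101000


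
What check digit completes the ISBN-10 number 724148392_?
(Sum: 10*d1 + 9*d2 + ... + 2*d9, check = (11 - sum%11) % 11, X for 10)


Weighted sum: 234
234 mod 11 = 3

Check digit: 8


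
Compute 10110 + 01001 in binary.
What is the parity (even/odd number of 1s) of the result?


10110 = 22
01001 = 9
Sum = 31 = 11111
1s count = 5

odd parity (5 ones in 11111)


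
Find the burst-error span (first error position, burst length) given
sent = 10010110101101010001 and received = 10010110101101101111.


XOR: 00000000000000111110

Burst at position 14, length 5


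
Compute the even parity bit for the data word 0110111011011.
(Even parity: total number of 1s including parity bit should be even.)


Number of 1s in data: 9
Parity bit: 1

1


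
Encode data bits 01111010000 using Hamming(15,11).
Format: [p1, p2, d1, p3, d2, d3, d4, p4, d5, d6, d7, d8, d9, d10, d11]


Parity bits: p1=0, p2=1, p3=1, p4=0

010111101010000


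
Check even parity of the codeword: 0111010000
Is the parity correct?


Number of 1s: 4

Yes, parity is correct (4 ones)


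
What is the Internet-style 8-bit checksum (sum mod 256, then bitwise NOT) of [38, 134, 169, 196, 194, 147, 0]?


Sum = 878 mod 256 = 110
Complement = 145

145


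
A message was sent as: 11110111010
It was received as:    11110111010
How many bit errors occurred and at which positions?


XOR: 00000000000

0 errors (received matches sent)


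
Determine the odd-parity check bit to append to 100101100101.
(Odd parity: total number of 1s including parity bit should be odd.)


Number of 1s in data: 6
Parity bit: 1

1


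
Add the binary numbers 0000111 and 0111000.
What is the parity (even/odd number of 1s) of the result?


0000111 = 7
0111000 = 56
Sum = 63 = 111111
1s count = 6

even parity (6 ones in 111111)


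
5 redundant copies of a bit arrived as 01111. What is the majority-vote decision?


Ones: 4 out of 5
Threshold: 3

1 (4/5 voted 1)


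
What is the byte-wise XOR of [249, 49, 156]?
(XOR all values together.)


XOR chain: 249 ^ 49 ^ 156 = 84

84


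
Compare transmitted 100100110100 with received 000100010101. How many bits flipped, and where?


XOR: 100000100001

3 error(s) at position(s): 0, 6, 11


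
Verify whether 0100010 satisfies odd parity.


Number of 1s: 2

No, parity error (2 ones)


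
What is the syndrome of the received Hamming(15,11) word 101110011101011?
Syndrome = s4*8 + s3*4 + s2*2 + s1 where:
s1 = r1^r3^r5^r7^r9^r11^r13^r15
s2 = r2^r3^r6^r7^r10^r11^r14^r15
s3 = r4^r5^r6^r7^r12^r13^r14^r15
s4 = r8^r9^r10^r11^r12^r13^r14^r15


s1=1, s2=0, s3=1, s4=0

Syndrome = 5 (error at position 5)


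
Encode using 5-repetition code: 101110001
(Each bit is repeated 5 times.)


Each bit -> 5 copies

111110000011111111111111100000000000000011111


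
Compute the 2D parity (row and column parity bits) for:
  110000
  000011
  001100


Row parities: 000
Column parities: 111111

Row P: 000, Col P: 111111, Corner: 0


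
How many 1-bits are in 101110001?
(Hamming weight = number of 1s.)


Counting 1s in 101110001

5


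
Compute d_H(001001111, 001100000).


XOR: 000101111
Count of 1s: 5

5


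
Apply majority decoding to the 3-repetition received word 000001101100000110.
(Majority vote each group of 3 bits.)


Groups: 000, 001, 101, 100, 000, 110
Majority votes: 001001

001001


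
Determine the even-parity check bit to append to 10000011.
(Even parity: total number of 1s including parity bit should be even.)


Number of 1s in data: 3
Parity bit: 1

1


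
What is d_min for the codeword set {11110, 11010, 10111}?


Comparing all pairs, minimum distance: 1
Can detect 0 errors, correct 0 errors

1


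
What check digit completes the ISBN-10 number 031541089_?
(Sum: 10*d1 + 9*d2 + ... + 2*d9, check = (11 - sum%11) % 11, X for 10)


Weighted sum: 141
141 mod 11 = 9

Check digit: 2


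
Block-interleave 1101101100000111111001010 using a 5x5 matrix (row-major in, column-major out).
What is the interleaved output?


Matrix:
  11011
  01100
  00011
  11110
  01010
Read columns: 1001011011010101011110100

1001011011010101011110100


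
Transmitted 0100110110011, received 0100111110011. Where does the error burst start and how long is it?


XOR: 0000001000000

Burst at position 6, length 1


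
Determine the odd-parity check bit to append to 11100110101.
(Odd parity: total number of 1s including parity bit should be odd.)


Number of 1s in data: 7
Parity bit: 0

0


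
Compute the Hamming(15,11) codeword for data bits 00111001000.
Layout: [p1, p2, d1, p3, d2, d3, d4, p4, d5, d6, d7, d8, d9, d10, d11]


Parity bits: p1=0, p2=0, p3=1, p4=0

000101101001000


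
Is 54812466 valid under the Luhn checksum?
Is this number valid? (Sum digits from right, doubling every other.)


Luhn sum = 30
30 mod 10 = 0

Valid (Luhn sum mod 10 = 0)


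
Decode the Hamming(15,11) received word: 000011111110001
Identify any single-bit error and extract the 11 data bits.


Syndrome = 11: error at position 11

Data: 01111100001 (corrected bit 11)


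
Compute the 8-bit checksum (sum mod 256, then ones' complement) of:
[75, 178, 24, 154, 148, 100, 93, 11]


Sum = 783 mod 256 = 15
Complement = 240

240


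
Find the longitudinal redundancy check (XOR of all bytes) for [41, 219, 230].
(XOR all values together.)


XOR chain: 41 ^ 219 ^ 230 = 20

20


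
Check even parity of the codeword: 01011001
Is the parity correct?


Number of 1s: 4

Yes, parity is correct (4 ones)


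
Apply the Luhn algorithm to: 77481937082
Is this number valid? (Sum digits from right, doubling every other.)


Luhn sum = 50
50 mod 10 = 0

Valid (Luhn sum mod 10 = 0)


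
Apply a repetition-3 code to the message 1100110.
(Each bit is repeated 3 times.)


Each bit -> 3 copies

111111000000111111000


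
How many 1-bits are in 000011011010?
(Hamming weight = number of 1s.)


Counting 1s in 000011011010

5


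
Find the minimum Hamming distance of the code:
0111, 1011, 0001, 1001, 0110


Comparing all pairs, minimum distance: 1
Can detect 0 errors, correct 0 errors

1


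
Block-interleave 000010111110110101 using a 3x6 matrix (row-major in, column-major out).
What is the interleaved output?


Matrix:
  000010
  111110
  110101
Read columns: 011011010011110001

011011010011110001


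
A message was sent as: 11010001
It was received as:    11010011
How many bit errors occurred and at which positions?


XOR: 00000010

1 error(s) at position(s): 6


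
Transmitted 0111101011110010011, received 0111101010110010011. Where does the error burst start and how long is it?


XOR: 0000000001000000000

Burst at position 9, length 1


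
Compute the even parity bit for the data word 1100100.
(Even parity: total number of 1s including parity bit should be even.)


Number of 1s in data: 3
Parity bit: 1

1


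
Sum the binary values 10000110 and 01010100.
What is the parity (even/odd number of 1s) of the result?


10000110 = 134
01010100 = 84
Sum = 218 = 11011010
1s count = 5

odd parity (5 ones in 11011010)


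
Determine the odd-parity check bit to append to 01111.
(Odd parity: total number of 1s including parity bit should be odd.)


Number of 1s in data: 4
Parity bit: 1

1


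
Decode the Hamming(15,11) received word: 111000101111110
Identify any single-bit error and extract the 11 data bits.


Syndrome = 0: no error detected

Data: 10011111110 (no errors)


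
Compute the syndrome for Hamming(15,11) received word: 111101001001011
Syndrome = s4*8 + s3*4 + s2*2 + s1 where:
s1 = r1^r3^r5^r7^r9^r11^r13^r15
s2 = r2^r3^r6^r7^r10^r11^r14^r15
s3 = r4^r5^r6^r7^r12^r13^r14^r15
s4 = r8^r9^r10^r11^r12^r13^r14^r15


s1=0, s2=1, s3=1, s4=0

Syndrome = 6 (error at position 6)


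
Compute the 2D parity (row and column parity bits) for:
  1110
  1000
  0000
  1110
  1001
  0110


Row parities: 110100
Column parities: 0111

Row P: 110100, Col P: 0111, Corner: 1


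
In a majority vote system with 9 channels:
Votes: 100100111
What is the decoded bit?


Ones: 5 out of 9
Threshold: 5

1 (5/9 voted 1)


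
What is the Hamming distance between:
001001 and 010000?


XOR: 011001
Count of 1s: 3

3


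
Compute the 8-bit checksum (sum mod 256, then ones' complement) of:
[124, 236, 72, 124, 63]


Sum = 619 mod 256 = 107
Complement = 148

148


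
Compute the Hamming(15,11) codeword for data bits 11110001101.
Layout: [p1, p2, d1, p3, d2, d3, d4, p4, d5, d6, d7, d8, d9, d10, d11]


Parity bits: p1=1, p2=0, p3=0, p4=1

101011110001101


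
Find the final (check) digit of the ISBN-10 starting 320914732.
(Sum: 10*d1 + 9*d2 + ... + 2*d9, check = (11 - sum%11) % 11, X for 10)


Weighted sum: 178
178 mod 11 = 2

Check digit: 9


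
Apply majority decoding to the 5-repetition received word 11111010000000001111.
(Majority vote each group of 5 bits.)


Groups: 11111, 01000, 00000, 01111
Majority votes: 1001

1001


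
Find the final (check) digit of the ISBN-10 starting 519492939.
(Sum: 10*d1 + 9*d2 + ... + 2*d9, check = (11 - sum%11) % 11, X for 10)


Weighted sum: 286
286 mod 11 = 0

Check digit: 0


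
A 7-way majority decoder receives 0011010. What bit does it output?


Ones: 3 out of 7
Threshold: 4

0 (3/7 voted 1)


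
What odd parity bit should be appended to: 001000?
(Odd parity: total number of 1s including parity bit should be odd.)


Number of 1s in data: 1
Parity bit: 0

0


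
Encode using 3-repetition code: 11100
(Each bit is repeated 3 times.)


Each bit -> 3 copies

111111111000000


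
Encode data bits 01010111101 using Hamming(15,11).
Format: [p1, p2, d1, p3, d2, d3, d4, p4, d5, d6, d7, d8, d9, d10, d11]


Parity bits: p1=1, p2=0, p3=1, p4=1

100110110111101


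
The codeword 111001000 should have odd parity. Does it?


Number of 1s: 4

No, parity error (4 ones)


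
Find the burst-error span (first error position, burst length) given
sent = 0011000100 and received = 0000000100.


XOR: 0011000000

Burst at position 2, length 2


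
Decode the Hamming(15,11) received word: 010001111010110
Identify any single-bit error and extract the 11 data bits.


Syndrome = 10: error at position 10

Data: 00111110110 (corrected bit 10)


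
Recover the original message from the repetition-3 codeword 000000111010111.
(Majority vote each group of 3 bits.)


Groups: 000, 000, 111, 010, 111
Majority votes: 00101

00101


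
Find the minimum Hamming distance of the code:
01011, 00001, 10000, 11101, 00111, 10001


Comparing all pairs, minimum distance: 1
Can detect 0 errors, correct 0 errors

1


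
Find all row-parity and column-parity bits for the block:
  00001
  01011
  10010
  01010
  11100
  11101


Row parities: 110010
Column parities: 10011

Row P: 110010, Col P: 10011, Corner: 1


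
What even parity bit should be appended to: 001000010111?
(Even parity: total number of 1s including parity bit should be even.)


Number of 1s in data: 5
Parity bit: 1

1


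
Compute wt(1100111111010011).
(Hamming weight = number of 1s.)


Counting 1s in 1100111111010011

11


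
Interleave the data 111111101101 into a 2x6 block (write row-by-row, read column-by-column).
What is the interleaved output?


Matrix:
  111111
  101101
Read columns: 111011111011

111011111011


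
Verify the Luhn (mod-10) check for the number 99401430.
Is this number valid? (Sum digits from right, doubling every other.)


Luhn sum = 38
38 mod 10 = 8

Invalid (Luhn sum mod 10 = 8)


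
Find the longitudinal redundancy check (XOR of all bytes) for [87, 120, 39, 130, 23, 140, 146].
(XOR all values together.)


XOR chain: 87 ^ 120 ^ 39 ^ 130 ^ 23 ^ 140 ^ 146 = 131

131


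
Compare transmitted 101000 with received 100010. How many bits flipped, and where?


XOR: 001010

2 error(s) at position(s): 2, 4


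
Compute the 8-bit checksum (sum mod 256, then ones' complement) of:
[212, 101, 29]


Sum = 342 mod 256 = 86
Complement = 169

169


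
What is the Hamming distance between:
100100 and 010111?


XOR: 110011
Count of 1s: 4

4


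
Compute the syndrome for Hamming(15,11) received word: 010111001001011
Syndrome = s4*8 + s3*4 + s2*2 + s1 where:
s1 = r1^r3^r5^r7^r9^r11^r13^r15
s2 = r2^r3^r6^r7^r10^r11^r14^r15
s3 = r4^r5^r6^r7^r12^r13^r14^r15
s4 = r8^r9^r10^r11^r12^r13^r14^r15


s1=1, s2=0, s3=0, s4=0

Syndrome = 1 (error at position 1)


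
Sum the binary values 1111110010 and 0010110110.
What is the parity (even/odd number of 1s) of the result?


1111110010 = 1010
0010110110 = 182
Sum = 1192 = 10010101000
1s count = 4

even parity (4 ones in 10010101000)


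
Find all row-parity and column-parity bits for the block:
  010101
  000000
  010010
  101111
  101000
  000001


Row parities: 100101
Column parities: 000001

Row P: 100101, Col P: 000001, Corner: 1


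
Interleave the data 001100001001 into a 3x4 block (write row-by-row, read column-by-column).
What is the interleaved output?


Matrix:
  0011
  0000
  1001
Read columns: 001000100101

001000100101


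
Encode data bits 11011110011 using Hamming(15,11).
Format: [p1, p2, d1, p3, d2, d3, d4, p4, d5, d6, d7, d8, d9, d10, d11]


Parity bits: p1=0, p2=0, p3=0, p4=1

001010111110011


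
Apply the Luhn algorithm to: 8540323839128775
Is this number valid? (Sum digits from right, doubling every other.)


Luhn sum = 85
85 mod 10 = 5

Invalid (Luhn sum mod 10 = 5)


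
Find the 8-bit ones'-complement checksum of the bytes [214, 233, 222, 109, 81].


Sum = 859 mod 256 = 91
Complement = 164

164


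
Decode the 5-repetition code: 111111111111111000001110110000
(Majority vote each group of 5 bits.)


Groups: 11111, 11111, 11111, 00000, 11101, 10000
Majority votes: 111010

111010
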